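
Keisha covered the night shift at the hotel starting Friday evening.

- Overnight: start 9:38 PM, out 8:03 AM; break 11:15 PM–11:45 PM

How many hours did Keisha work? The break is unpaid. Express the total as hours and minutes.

Overnight: 9:38 PM → midnight = 2 h 22 min; midnight → 8:03 AM = 8 h 3 min; span 10 h 25 min; less 30 min break → 9 h 55 min

9 h 55 min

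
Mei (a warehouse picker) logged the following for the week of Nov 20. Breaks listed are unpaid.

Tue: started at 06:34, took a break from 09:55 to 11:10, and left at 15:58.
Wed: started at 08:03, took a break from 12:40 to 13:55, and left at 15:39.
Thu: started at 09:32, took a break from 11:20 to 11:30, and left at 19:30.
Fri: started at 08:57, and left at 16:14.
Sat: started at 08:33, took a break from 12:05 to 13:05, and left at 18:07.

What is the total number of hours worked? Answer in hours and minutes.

Tue: 06:34–15:58 = 9 h 24 min; less 75 min break → 8 h 9 min
Wed: 08:03–15:39 = 7 h 36 min; less 75 min break → 6 h 21 min
Thu: 09:32–19:30 = 9 h 58 min; less 10 min break → 9 h 48 min
Fri: 08:57–16:14 = 7 h 17 min
Sat: 08:33–18:07 = 9 h 34 min; less 60 min break → 8 h 34 min
Total: 8 h 9 min + 6 h 21 min + 9 h 48 min + 7 h 17 min + 8 h 34 min = 40 h 9 min.

40 h 9 min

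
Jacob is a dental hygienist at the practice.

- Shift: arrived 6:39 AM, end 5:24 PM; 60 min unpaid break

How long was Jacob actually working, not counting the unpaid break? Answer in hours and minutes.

9 h 45 min

Shift: 6:39 AM–5:24 PM = 10 h 45 min; less 60 min break → 9 h 45 min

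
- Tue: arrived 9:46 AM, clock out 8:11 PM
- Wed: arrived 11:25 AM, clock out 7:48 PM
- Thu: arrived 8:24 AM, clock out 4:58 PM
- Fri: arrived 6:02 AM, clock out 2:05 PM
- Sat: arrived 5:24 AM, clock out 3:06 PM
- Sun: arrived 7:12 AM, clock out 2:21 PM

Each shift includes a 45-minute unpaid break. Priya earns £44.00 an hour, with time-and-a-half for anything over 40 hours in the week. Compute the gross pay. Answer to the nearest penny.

Tue: 9:46 AM–8:11 PM = 10 h 25 min; less 45 min break → 9 h 40 min
Wed: 11:25 AM–7:48 PM = 8 h 23 min; less 45 min break → 7 h 38 min
Thu: 8:24 AM–4:58 PM = 8 h 34 min; less 45 min break → 7 h 49 min
Fri: 6:02 AM–2:05 PM = 8 h 3 min; less 45 min break → 7 h 18 min
Sat: 5:24 AM–3:06 PM = 9 h 42 min; less 45 min break → 8 h 57 min
Sun: 7:12 AM–2:21 PM = 7 h 9 min; less 45 min break → 6 h 24 min
Total worked: 47 h 46 min = 2866 min.
Regular 40 h 0 min = 2400 min at £44.00/h; overtime 7 h 46 min = 466 min at £66.00/h.
Pay = (2400 × £44.00 + 466 × £66.00) ÷ 60 = £2272.60.

£2272.60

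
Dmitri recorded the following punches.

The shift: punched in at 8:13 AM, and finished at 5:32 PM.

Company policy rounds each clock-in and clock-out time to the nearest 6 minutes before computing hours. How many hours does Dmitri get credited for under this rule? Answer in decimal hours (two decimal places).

The shift: in 8:13 AM→8:12 AM, out 5:32 PM→5:30 PM; 9 h 18 min

9.30 hours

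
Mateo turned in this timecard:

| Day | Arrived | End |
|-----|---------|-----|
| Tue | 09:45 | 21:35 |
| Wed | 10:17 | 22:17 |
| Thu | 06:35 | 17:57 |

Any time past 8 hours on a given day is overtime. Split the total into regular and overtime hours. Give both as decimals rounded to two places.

Tue: 09:45–21:35 = 11 h 50 min
Wed: 10:17–22:17 = 12 h 0 min
Thu: 06:35–17:57 = 11 h 22 min
Tue reg 8 h 0 min / OT 3 h 50 min; Wed reg 8 h 0 min / OT 4 h 0 min; Thu reg 8 h 0 min / OT 3 h 22 min.
Totals: regular 24 h 0 min, overtime 11 h 12 min.

Regular 24.00 hours, overtime 11.20 hours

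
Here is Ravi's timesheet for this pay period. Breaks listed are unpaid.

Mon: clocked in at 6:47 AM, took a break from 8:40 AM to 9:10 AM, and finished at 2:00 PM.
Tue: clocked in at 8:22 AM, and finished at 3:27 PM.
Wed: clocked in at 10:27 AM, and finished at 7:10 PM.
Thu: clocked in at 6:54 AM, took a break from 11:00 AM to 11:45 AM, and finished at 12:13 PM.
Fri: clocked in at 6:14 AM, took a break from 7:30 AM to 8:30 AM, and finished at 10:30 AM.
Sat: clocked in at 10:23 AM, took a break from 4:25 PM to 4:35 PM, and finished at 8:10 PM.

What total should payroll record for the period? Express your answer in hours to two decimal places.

Mon: 6:47 AM–2:00 PM = 7 h 13 min; less 30 min break → 6 h 43 min
Tue: 8:22 AM–3:27 PM = 7 h 5 min
Wed: 10:27 AM–7:10 PM = 8 h 43 min
Thu: 6:54 AM–12:13 PM = 5 h 19 min; less 45 min break → 4 h 34 min
Fri: 6:14 AM–10:30 AM = 4 h 16 min; less 60 min break → 3 h 16 min
Sat: 10:23 AM–8:10 PM = 9 h 47 min; less 10 min break → 9 h 37 min
Total: 6 h 43 min + 7 h 5 min + 8 h 43 min + 4 h 34 min + 3 h 16 min + 9 h 37 min = 39 h 58 min.

39.97 hours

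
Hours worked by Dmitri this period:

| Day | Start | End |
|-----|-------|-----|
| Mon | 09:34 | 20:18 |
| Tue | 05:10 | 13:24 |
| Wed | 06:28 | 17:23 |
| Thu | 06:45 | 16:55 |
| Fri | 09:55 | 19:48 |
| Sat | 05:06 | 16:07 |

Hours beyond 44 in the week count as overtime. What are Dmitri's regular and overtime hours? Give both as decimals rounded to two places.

Mon: 09:34–20:18 = 10 h 44 min
Tue: 05:10–13:24 = 8 h 14 min
Wed: 06:28–17:23 = 10 h 55 min
Thu: 06:45–16:55 = 10 h 10 min
Fri: 09:55–19:48 = 9 h 53 min
Sat: 05:06–16:07 = 11 h 1 min
Total worked: 60 h 57 min = 60.95 h.
Threshold 44 h → overtime 16 h 57 min, regular 44 h 0 min.

Regular 44.00 hours, overtime 16.95 hours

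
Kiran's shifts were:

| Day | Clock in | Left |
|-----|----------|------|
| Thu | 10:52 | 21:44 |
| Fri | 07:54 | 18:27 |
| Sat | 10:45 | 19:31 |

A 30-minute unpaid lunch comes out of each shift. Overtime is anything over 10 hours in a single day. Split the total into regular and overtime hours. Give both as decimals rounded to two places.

Thu: 10:52–21:44 = 10 h 52 min; less 30 min break → 10 h 22 min
Fri: 07:54–18:27 = 10 h 33 min; less 30 min break → 10 h 3 min
Sat: 10:45–19:31 = 8 h 46 min; less 30 min break → 8 h 16 min
Thu reg 10 h 0 min / OT 0 h 22 min; Fri reg 10 h 0 min / OT 0 h 3 min; Sat reg 8 h 16 min / OT 0 h 0 min.
Totals: regular 28 h 16 min, overtime 0 h 25 min.

Regular 28.27 hours, overtime 0.42 hours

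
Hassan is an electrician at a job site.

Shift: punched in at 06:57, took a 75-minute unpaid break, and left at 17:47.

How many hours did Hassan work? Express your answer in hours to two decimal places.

Shift: 06:57–17:47 = 10 h 50 min; less 75 min break → 9 h 35 min

9.58 hours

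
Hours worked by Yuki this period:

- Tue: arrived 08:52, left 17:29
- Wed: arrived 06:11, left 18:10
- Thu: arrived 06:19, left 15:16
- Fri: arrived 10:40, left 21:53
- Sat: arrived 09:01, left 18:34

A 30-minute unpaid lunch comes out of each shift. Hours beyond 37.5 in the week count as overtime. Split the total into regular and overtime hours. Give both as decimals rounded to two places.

Tue: 08:52–17:29 = 8 h 37 min; less 30 min break → 8 h 7 min
Wed: 06:11–18:10 = 11 h 59 min; less 30 min break → 11 h 29 min
Thu: 06:19–15:16 = 8 h 57 min; less 30 min break → 8 h 27 min
Fri: 10:40–21:53 = 11 h 13 min; less 30 min break → 10 h 43 min
Sat: 09:01–18:34 = 9 h 33 min; less 30 min break → 9 h 3 min
Total worked: 47 h 49 min = 47.82 h.
Threshold 37.5 h → overtime 10 h 19 min, regular 37 h 30 min.

Regular 37.50 hours, overtime 10.32 hours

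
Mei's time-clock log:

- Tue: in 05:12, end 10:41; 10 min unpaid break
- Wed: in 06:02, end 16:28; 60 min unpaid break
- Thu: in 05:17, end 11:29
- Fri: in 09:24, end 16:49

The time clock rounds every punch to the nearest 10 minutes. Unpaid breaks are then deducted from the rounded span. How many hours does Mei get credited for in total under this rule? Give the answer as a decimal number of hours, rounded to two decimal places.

Tue: in 05:12→05:10, out 10:41→10:40; 5 h 30 min − 10 min = 5 h 20 min
Wed: in 06:02→06:00, out 16:28→16:30; 10 h 30 min − 60 min = 9 h 30 min
Thu: in 05:17→05:20, out 11:29→11:30; 6 h 10 min
Fri: in 09:24→09:20, out 16:49→16:50; 7 h 30 min
Total credited: 28 h 30 min.

28.50 hours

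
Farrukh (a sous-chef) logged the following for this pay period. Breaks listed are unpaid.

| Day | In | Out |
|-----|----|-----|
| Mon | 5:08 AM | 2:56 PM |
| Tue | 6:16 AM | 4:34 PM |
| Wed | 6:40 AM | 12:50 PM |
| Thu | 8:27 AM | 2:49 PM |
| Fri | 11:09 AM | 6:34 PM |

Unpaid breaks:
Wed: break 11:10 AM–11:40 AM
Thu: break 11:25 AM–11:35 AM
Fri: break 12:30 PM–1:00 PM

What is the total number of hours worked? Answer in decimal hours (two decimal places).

Mon: 5:08 AM–2:56 PM = 9 h 48 min
Tue: 6:16 AM–4:34 PM = 10 h 18 min
Wed: 6:40 AM–12:50 PM = 6 h 10 min; less 30 min break → 5 h 40 min
Thu: 8:27 AM–2:49 PM = 6 h 22 min; less 10 min break → 6 h 12 min
Fri: 11:09 AM–6:34 PM = 7 h 25 min; less 30 min break → 6 h 55 min
Total: 9 h 48 min + 10 h 18 min + 5 h 40 min + 6 h 12 min + 6 h 55 min = 38 h 53 min.

38.88 hours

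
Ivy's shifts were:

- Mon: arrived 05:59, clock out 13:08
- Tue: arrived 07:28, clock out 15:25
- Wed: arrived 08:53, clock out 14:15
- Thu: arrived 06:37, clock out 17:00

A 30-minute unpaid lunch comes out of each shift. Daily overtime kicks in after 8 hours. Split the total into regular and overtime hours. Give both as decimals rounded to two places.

Regular 26.97 hours, overtime 1.88 hours

Mon: 05:59–13:08 = 7 h 9 min; less 30 min break → 6 h 39 min
Tue: 07:28–15:25 = 7 h 57 min; less 30 min break → 7 h 27 min
Wed: 08:53–14:15 = 5 h 22 min; less 30 min break → 4 h 52 min
Thu: 06:37–17:00 = 10 h 23 min; less 30 min break → 9 h 53 min
Mon reg 6 h 39 min / OT 0 h 0 min; Tue reg 7 h 27 min / OT 0 h 0 min; Wed reg 4 h 52 min / OT 0 h 0 min; Thu reg 8 h 0 min / OT 1 h 53 min.
Totals: regular 26 h 58 min, overtime 1 h 53 min.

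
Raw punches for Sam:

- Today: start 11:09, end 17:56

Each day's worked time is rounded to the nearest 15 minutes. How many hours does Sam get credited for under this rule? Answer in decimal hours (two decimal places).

6.75 hours

Today: 11:09–17:56 = 6 h 47 min → rounds to 6 h 45 min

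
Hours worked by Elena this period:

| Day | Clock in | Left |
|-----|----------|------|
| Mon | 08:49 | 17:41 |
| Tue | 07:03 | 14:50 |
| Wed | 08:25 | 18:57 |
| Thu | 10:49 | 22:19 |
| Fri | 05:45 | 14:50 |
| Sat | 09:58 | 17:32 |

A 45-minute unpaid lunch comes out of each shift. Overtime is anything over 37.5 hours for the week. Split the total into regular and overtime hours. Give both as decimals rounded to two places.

Mon: 08:49–17:41 = 8 h 52 min; less 45 min break → 8 h 7 min
Tue: 07:03–14:50 = 7 h 47 min; less 45 min break → 7 h 2 min
Wed: 08:25–18:57 = 10 h 32 min; less 45 min break → 9 h 47 min
Thu: 10:49–22:19 = 11 h 30 min; less 45 min break → 10 h 45 min
Fri: 05:45–14:50 = 9 h 5 min; less 45 min break → 8 h 20 min
Sat: 09:58–17:32 = 7 h 34 min; less 45 min break → 6 h 49 min
Total worked: 50 h 50 min = 50.83 h.
Threshold 37.5 h → overtime 13 h 20 min, regular 37 h 30 min.

Regular 37.50 hours, overtime 13.33 hours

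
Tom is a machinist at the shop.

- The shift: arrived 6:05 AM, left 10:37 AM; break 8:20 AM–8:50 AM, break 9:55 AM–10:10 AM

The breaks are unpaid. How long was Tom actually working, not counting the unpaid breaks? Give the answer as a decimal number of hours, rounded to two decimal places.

The shift: 6:05 AM–10:37 AM = 4 h 32 min; less 45 min break → 3 h 47 min

3.78 hours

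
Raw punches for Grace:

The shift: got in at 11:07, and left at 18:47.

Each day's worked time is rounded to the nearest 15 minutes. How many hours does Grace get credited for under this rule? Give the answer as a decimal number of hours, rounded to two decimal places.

7.75 hours

The shift: 11:07–18:47 = 7 h 40 min → rounds to 7 h 45 min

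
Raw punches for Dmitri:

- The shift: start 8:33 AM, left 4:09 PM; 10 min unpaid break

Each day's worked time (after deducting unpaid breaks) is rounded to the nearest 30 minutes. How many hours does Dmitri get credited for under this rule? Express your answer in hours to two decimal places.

The shift: 8:33 AM–4:09 PM = 7 h 36 min − 10 min = 7 h 26 min → rounds to 7 h 30 min

7.50 hours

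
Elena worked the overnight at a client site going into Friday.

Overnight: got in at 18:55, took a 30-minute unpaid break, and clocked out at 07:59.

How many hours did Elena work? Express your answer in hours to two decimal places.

12.57 hours

Overnight: 18:55 → midnight = 5 h 5 min; midnight → 07:59 = 7 h 59 min; span 13 h 4 min; less 30 min break → 12 h 34 min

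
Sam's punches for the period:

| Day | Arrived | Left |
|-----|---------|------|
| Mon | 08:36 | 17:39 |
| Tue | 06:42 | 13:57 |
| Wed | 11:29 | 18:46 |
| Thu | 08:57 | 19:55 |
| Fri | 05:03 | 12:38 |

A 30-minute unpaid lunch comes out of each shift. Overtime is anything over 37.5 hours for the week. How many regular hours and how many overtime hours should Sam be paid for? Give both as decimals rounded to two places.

Regular 37.50 hours, overtime 2.13 hours

Mon: 08:36–17:39 = 9 h 3 min; less 30 min break → 8 h 33 min
Tue: 06:42–13:57 = 7 h 15 min; less 30 min break → 6 h 45 min
Wed: 11:29–18:46 = 7 h 17 min; less 30 min break → 6 h 47 min
Thu: 08:57–19:55 = 10 h 58 min; less 30 min break → 10 h 28 min
Fri: 05:03–12:38 = 7 h 35 min; less 30 min break → 7 h 5 min
Total worked: 39 h 38 min = 39.63 h.
Threshold 37.5 h → overtime 2 h 8 min, regular 37 h 30 min.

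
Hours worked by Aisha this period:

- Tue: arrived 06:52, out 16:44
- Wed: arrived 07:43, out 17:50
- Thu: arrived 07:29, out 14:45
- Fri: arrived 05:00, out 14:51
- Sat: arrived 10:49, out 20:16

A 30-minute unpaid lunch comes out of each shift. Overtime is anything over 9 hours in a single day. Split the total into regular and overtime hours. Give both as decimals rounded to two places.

Regular 42.72 hours, overtime 1.33 hours

Tue: 06:52–16:44 = 9 h 52 min; less 30 min break → 9 h 22 min
Wed: 07:43–17:50 = 10 h 7 min; less 30 min break → 9 h 37 min
Thu: 07:29–14:45 = 7 h 16 min; less 30 min break → 6 h 46 min
Fri: 05:00–14:51 = 9 h 51 min; less 30 min break → 9 h 21 min
Sat: 10:49–20:16 = 9 h 27 min; less 30 min break → 8 h 57 min
Tue reg 9 h 0 min / OT 0 h 22 min; Wed reg 9 h 0 min / OT 0 h 37 min; Thu reg 6 h 46 min / OT 0 h 0 min; Fri reg 9 h 0 min / OT 0 h 21 min; Sat reg 8 h 57 min / OT 0 h 0 min.
Totals: regular 42 h 43 min, overtime 1 h 20 min.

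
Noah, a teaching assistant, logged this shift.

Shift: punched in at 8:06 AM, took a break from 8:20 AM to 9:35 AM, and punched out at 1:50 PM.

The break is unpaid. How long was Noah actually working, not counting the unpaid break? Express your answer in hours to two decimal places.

4.48 hours

Shift: 8:06 AM–1:50 PM = 5 h 44 min; less 75 min break → 4 h 29 min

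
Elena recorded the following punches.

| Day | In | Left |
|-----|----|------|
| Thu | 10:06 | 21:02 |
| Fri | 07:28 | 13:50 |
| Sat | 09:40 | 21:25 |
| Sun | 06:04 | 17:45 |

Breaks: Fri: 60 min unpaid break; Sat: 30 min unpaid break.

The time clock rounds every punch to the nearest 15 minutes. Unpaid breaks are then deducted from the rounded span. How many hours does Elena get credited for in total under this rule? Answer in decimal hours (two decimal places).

Thu: in 10:06→10:00, out 21:02→21:00; 11 h 0 min
Fri: in 07:28→07:30, out 13:50→13:45; 6 h 15 min − 60 min = 5 h 15 min
Sat: in 09:40→09:45, out 21:25→21:30; 11 h 45 min − 30 min = 11 h 15 min
Sun: in 06:04→06:00, out 17:45→17:45; 11 h 45 min
Total credited: 39 h 15 min.

39.25 hours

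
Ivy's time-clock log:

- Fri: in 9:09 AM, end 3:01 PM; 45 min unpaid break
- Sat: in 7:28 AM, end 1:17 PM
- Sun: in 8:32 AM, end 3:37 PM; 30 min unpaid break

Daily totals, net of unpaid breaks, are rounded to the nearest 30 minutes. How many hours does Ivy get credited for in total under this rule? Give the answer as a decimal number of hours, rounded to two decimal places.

17.50 hours

Fri: 9:09 AM–3:01 PM = 5 h 52 min − 45 min = 5 h 7 min → rounds to 5 h 0 min
Sat: 7:28 AM–1:17 PM = 5 h 49 min → rounds to 6 h 0 min
Sun: 8:32 AM–3:37 PM = 7 h 5 min − 30 min = 6 h 35 min → rounds to 6 h 30 min
Total credited: 17 h 30 min.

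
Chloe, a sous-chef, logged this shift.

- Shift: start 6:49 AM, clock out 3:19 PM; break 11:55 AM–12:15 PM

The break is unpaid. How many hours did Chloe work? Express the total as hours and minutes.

Shift: 6:49 AM–3:19 PM = 8 h 30 min; less 20 min break → 8 h 10 min

8 h 10 min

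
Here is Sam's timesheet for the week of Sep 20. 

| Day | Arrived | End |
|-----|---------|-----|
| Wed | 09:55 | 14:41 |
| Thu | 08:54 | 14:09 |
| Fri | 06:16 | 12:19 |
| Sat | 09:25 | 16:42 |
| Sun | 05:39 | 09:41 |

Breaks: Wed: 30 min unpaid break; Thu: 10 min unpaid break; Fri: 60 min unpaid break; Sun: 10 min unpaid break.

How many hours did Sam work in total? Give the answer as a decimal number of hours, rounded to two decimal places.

Wed: 09:55–14:41 = 4 h 46 min; less 30 min break → 4 h 16 min
Thu: 08:54–14:09 = 5 h 15 min; less 10 min break → 5 h 5 min
Fri: 06:16–12:19 = 6 h 3 min; less 60 min break → 5 h 3 min
Sat: 09:25–16:42 = 7 h 17 min
Sun: 05:39–09:41 = 4 h 2 min; less 10 min break → 3 h 52 min
Total: 4 h 16 min + 5 h 5 min + 5 h 3 min + 7 h 17 min + 3 h 52 min = 25 h 33 min.

25.55 hours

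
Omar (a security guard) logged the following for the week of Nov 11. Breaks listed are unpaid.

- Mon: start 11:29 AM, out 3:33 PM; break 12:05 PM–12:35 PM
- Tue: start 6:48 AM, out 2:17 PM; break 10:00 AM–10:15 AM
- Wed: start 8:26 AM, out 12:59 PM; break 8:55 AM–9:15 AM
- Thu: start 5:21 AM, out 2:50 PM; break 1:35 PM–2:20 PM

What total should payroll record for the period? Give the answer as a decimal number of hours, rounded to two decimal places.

23.75 hours

Mon: 11:29 AM–3:33 PM = 4 h 4 min; less 30 min break → 3 h 34 min
Tue: 6:48 AM–2:17 PM = 7 h 29 min; less 15 min break → 7 h 14 min
Wed: 8:26 AM–12:59 PM = 4 h 33 min; less 20 min break → 4 h 13 min
Thu: 5:21 AM–2:50 PM = 9 h 29 min; less 45 min break → 8 h 44 min
Total: 3 h 34 min + 7 h 14 min + 4 h 13 min + 8 h 44 min = 23 h 45 min.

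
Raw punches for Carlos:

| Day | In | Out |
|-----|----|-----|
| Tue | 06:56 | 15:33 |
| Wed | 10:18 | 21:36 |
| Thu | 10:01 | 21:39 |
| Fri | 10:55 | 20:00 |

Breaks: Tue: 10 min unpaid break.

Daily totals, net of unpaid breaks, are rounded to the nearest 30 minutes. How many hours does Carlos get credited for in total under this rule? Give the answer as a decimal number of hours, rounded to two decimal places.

Tue: 06:56–15:33 = 8 h 37 min − 10 min = 8 h 27 min → rounds to 8 h 30 min
Wed: 10:18–21:36 = 11 h 18 min → rounds to 11 h 30 min
Thu: 10:01–21:39 = 11 h 38 min → rounds to 11 h 30 min
Fri: 10:55–20:00 = 9 h 5 min → rounds to 9 h 0 min
Total credited: 40 h 30 min.

40.50 hours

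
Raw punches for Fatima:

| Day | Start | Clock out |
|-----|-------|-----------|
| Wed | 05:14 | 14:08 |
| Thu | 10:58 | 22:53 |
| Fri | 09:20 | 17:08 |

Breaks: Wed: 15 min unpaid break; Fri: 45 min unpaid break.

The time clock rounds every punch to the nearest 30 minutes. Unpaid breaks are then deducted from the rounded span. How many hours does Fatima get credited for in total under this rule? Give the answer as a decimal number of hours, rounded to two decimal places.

27.50 hours

Wed: in 05:14→05:00, out 14:08→14:00; 9 h 0 min − 15 min = 8 h 45 min
Thu: in 10:58→11:00, out 22:53→23:00; 12 h 0 min
Fri: in 09:20→09:30, out 17:08→17:00; 7 h 30 min − 45 min = 6 h 45 min
Total credited: 27 h 30 min.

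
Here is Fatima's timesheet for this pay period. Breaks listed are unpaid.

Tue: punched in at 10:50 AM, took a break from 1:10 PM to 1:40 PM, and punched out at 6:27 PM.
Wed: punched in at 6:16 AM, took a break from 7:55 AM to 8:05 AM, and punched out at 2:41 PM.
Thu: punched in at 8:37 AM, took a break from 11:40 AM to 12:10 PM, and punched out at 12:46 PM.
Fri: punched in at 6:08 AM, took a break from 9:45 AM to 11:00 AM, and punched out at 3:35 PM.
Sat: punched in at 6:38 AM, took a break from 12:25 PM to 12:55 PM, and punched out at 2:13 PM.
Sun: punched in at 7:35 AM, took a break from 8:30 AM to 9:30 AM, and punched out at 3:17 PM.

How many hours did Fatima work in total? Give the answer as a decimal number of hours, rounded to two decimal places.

41.00 hours

Tue: 10:50 AM–6:27 PM = 7 h 37 min; less 30 min break → 7 h 7 min
Wed: 6:16 AM–2:41 PM = 8 h 25 min; less 10 min break → 8 h 15 min
Thu: 8:37 AM–12:46 PM = 4 h 9 min; less 30 min break → 3 h 39 min
Fri: 6:08 AM–3:35 PM = 9 h 27 min; less 75 min break → 8 h 12 min
Sat: 6:38 AM–2:13 PM = 7 h 35 min; less 30 min break → 7 h 5 min
Sun: 7:35 AM–3:17 PM = 7 h 42 min; less 60 min break → 6 h 42 min
Total: 7 h 7 min + 8 h 15 min + 3 h 39 min + 8 h 12 min + 7 h 5 min + 6 h 42 min = 41 h 0 min.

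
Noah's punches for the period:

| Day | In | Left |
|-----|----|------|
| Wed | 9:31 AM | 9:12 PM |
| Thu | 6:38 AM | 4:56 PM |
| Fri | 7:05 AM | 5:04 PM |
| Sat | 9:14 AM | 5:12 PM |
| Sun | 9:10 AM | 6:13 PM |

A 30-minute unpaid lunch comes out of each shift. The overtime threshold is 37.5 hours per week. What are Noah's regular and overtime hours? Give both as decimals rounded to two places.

Regular 37.50 hours, overtime 8.98 hours

Wed: 9:31 AM–9:12 PM = 11 h 41 min; less 30 min break → 11 h 11 min
Thu: 6:38 AM–4:56 PM = 10 h 18 min; less 30 min break → 9 h 48 min
Fri: 7:05 AM–5:04 PM = 9 h 59 min; less 30 min break → 9 h 29 min
Sat: 9:14 AM–5:12 PM = 7 h 58 min; less 30 min break → 7 h 28 min
Sun: 9:10 AM–6:13 PM = 9 h 3 min; less 30 min break → 8 h 33 min
Total worked: 46 h 29 min = 46.48 h.
Threshold 37.5 h → overtime 8 h 59 min, regular 37 h 30 min.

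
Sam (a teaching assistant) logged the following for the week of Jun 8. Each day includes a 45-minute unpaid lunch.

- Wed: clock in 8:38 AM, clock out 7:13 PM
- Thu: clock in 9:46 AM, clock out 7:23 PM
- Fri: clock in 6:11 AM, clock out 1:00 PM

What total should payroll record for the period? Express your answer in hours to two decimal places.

Wed: 8:38 AM–7:13 PM = 10 h 35 min; less 45 min break → 9 h 50 min
Thu: 9:46 AM–7:23 PM = 9 h 37 min; less 45 min break → 8 h 52 min
Fri: 6:11 AM–1:00 PM = 6 h 49 min; less 45 min break → 6 h 4 min
Total: 9 h 50 min + 8 h 52 min + 6 h 4 min = 24 h 46 min.

24.77 hours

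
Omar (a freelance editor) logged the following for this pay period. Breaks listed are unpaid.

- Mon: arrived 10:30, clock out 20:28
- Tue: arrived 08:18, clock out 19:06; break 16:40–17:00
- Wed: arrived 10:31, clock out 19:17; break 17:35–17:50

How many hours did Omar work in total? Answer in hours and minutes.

28 h 57 min

Mon: 10:30–20:28 = 9 h 58 min
Tue: 08:18–19:06 = 10 h 48 min; less 20 min break → 10 h 28 min
Wed: 10:31–19:17 = 8 h 46 min; less 15 min break → 8 h 31 min
Total: 9 h 58 min + 10 h 28 min + 8 h 31 min = 28 h 57 min.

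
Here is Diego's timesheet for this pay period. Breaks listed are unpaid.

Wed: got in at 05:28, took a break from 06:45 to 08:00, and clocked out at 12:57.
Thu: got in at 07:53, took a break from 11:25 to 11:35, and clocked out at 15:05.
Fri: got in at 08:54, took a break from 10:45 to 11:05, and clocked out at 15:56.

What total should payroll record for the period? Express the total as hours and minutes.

19 h 58 min

Wed: 05:28–12:57 = 7 h 29 min; less 75 min break → 6 h 14 min
Thu: 07:53–15:05 = 7 h 12 min; less 10 min break → 7 h 2 min
Fri: 08:54–15:56 = 7 h 2 min; less 20 min break → 6 h 42 min
Total: 6 h 14 min + 7 h 2 min + 6 h 42 min = 19 h 58 min.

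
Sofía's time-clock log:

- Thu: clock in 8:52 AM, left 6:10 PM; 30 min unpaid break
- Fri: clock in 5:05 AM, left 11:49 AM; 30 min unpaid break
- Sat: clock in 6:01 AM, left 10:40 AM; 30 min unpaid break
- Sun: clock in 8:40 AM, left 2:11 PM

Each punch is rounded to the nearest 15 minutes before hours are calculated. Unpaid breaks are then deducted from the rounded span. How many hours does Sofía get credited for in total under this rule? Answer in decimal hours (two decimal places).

Thu: in 8:52 AM→8:45 AM, out 6:10 PM→6:15 PM; 9 h 30 min − 30 min = 9 h 0 min
Fri: in 5:05 AM→5:00 AM, out 11:49 AM→11:45 AM; 6 h 45 min − 30 min = 6 h 15 min
Sat: in 6:01 AM→6:00 AM, out 10:40 AM→10:45 AM; 4 h 45 min − 30 min = 4 h 15 min
Sun: in 8:40 AM→8:45 AM, out 2:11 PM→2:15 PM; 5 h 30 min
Total credited: 25 h 0 min.

25.00 hours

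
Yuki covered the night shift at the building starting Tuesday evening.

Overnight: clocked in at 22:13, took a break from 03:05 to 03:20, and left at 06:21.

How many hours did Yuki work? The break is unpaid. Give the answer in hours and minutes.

Overnight: 22:13 → midnight = 1 h 47 min; midnight → 06:21 = 6 h 21 min; span 8 h 8 min; less 15 min break → 7 h 53 min

7 h 53 min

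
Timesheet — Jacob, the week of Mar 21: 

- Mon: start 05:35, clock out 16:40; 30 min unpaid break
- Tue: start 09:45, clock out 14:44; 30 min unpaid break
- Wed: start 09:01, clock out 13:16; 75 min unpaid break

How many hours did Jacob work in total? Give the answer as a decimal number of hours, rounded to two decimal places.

18.07 hours

Mon: 05:35–16:40 = 11 h 5 min; less 30 min break → 10 h 35 min
Tue: 09:45–14:44 = 4 h 59 min; less 30 min break → 4 h 29 min
Wed: 09:01–13:16 = 4 h 15 min; less 75 min break → 3 h 0 min
Total: 10 h 35 min + 4 h 29 min + 3 h 0 min = 18 h 4 min.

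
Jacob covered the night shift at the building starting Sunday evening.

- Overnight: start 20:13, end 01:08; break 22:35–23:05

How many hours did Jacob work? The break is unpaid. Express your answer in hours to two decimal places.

4.42 hours

Overnight: 20:13 → midnight = 3 h 47 min; midnight → 01:08 = 1 h 8 min; span 4 h 55 min; less 30 min break → 4 h 25 min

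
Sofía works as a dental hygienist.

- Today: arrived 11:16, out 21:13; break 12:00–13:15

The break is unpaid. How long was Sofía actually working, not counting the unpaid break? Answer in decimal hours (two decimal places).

8.70 hours

Today: 11:16–21:13 = 9 h 57 min; less 75 min break → 8 h 42 min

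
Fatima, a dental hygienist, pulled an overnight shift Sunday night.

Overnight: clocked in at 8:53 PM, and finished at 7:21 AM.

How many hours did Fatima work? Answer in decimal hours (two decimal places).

10.47 hours

Overnight: 8:53 PM → midnight = 3 h 7 min; midnight → 7:21 AM = 7 h 21 min; span 10 h 28 min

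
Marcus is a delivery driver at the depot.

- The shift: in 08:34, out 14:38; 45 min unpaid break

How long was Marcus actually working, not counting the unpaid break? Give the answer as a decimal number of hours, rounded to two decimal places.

The shift: 08:34–14:38 = 6 h 4 min; less 45 min break → 5 h 19 min

5.32 hours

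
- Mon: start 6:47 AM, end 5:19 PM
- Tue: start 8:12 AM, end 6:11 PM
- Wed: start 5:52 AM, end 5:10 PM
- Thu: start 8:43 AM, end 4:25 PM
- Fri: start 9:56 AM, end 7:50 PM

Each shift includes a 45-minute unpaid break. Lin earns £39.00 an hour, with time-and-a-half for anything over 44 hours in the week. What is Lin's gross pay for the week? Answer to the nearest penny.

£1813.50

Mon: 6:47 AM–5:19 PM = 10 h 32 min; less 45 min break → 9 h 47 min
Tue: 8:12 AM–6:11 PM = 9 h 59 min; less 45 min break → 9 h 14 min
Wed: 5:52 AM–5:10 PM = 11 h 18 min; less 45 min break → 10 h 33 min
Thu: 8:43 AM–4:25 PM = 7 h 42 min; less 45 min break → 6 h 57 min
Fri: 9:56 AM–7:50 PM = 9 h 54 min; less 45 min break → 9 h 9 min
Total worked: 45 h 40 min = 2740 min.
Regular 44 h 0 min = 2640 min at £39.00/h; overtime 1 h 40 min = 100 min at £58.50/h.
Pay = (2640 × £39.00 + 100 × £58.50) ÷ 60 = £1813.50.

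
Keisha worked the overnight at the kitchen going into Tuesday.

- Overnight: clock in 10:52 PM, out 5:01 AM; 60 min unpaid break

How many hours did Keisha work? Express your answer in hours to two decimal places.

5.15 hours

Overnight: 10:52 PM → midnight = 1 h 8 min; midnight → 5:01 AM = 5 h 1 min; span 6 h 9 min; less 60 min break → 5 h 9 min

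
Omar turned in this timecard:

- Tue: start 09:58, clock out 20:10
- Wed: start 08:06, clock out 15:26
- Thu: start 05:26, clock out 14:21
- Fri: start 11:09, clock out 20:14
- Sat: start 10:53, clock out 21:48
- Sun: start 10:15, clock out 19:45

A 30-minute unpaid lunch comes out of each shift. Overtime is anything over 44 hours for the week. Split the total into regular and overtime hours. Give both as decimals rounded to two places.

Tue: 09:58–20:10 = 10 h 12 min; less 30 min break → 9 h 42 min
Wed: 08:06–15:26 = 7 h 20 min; less 30 min break → 6 h 50 min
Thu: 05:26–14:21 = 8 h 55 min; less 30 min break → 8 h 25 min
Fri: 11:09–20:14 = 9 h 5 min; less 30 min break → 8 h 35 min
Sat: 10:53–21:48 = 10 h 55 min; less 30 min break → 10 h 25 min
Sun: 10:15–19:45 = 9 h 30 min; less 30 min break → 9 h 0 min
Total worked: 52 h 57 min = 52.95 h.
Threshold 44 h → overtime 8 h 57 min, regular 44 h 0 min.

Regular 44.00 hours, overtime 8.95 hours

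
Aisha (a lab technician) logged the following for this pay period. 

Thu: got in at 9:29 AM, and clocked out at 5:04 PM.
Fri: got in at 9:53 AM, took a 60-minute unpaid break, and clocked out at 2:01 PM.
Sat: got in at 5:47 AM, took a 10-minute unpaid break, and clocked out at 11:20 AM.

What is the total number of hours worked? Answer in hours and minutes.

16 h 6 min

Thu: 9:29 AM–5:04 PM = 7 h 35 min
Fri: 9:53 AM–2:01 PM = 4 h 8 min; less 60 min break → 3 h 8 min
Sat: 5:47 AM–11:20 AM = 5 h 33 min; less 10 min break → 5 h 23 min
Total: 7 h 35 min + 3 h 8 min + 5 h 23 min = 16 h 6 min.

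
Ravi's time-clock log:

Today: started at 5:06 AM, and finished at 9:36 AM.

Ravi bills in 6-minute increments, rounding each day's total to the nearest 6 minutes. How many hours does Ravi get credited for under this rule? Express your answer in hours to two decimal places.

Today: 5:06 AM–9:36 AM = 4 h 30 min → rounds to 4 h 30 min

4.50 hours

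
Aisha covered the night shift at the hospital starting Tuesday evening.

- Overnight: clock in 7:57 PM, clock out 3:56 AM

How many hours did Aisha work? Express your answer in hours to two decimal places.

7.98 hours

Overnight: 7:57 PM → midnight = 4 h 3 min; midnight → 3:56 AM = 3 h 56 min; span 7 h 59 min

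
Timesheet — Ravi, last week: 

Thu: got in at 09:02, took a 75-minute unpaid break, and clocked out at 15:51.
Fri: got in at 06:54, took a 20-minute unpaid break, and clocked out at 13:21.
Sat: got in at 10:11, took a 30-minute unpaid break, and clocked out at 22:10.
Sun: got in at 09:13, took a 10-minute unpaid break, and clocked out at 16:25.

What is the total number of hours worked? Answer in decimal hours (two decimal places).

30.20 hours

Thu: 09:02–15:51 = 6 h 49 min; less 75 min break → 5 h 34 min
Fri: 06:54–13:21 = 6 h 27 min; less 20 min break → 6 h 7 min
Sat: 10:11–22:10 = 11 h 59 min; less 30 min break → 11 h 29 min
Sun: 09:13–16:25 = 7 h 12 min; less 10 min break → 7 h 2 min
Total: 5 h 34 min + 6 h 7 min + 11 h 29 min + 7 h 2 min = 30 h 12 min.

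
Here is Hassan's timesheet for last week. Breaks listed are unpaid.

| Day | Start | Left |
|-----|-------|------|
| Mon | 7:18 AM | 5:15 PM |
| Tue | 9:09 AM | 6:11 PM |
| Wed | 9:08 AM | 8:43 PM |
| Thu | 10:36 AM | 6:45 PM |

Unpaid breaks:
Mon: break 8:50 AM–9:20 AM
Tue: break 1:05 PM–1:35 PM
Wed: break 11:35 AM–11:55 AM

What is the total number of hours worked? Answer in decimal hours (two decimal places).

Mon: 7:18 AM–5:15 PM = 9 h 57 min; less 30 min break → 9 h 27 min
Tue: 9:09 AM–6:11 PM = 9 h 2 min; less 30 min break → 8 h 32 min
Wed: 9:08 AM–8:43 PM = 11 h 35 min; less 20 min break → 11 h 15 min
Thu: 10:36 AM–6:45 PM = 8 h 9 min
Total: 9 h 27 min + 8 h 32 min + 11 h 15 min + 8 h 9 min = 37 h 23 min.

37.38 hours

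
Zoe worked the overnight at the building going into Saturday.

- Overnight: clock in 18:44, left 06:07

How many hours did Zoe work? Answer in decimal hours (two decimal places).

Overnight: 18:44 → midnight = 5 h 16 min; midnight → 06:07 = 6 h 7 min; span 11 h 23 min

11.38 hours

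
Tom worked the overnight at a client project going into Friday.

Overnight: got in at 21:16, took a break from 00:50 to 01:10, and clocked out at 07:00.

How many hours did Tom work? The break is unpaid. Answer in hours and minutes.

Overnight: 21:16 → midnight = 2 h 44 min; midnight → 07:00 = 7 h 0 min; span 9 h 44 min; less 20 min break → 9 h 24 min

9 h 24 min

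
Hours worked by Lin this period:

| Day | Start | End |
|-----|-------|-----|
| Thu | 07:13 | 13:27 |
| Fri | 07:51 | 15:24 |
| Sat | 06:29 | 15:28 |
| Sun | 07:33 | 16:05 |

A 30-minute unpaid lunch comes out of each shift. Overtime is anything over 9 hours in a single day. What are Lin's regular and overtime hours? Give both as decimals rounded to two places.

Regular 29.30 hours, overtime 0.00 hours

Thu: 07:13–13:27 = 6 h 14 min; less 30 min break → 5 h 44 min
Fri: 07:51–15:24 = 7 h 33 min; less 30 min break → 7 h 3 min
Sat: 06:29–15:28 = 8 h 59 min; less 30 min break → 8 h 29 min
Sun: 07:33–16:05 = 8 h 32 min; less 30 min break → 8 h 2 min
Thu reg 5 h 44 min / OT 0 h 0 min; Fri reg 7 h 3 min / OT 0 h 0 min; Sat reg 8 h 29 min / OT 0 h 0 min; Sun reg 8 h 2 min / OT 0 h 0 min.
Totals: regular 29 h 18 min, overtime 0 h 0 min.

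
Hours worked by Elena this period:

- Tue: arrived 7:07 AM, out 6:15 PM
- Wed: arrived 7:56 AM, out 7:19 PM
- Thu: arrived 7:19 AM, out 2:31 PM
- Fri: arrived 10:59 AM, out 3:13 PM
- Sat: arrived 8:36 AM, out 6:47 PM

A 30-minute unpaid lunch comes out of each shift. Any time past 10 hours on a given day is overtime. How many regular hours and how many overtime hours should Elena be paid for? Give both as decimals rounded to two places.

Tue: 7:07 AM–6:15 PM = 11 h 8 min; less 30 min break → 10 h 38 min
Wed: 7:56 AM–7:19 PM = 11 h 23 min; less 30 min break → 10 h 53 min
Thu: 7:19 AM–2:31 PM = 7 h 12 min; less 30 min break → 6 h 42 min
Fri: 10:59 AM–3:13 PM = 4 h 14 min; less 30 min break → 3 h 44 min
Sat: 8:36 AM–6:47 PM = 10 h 11 min; less 30 min break → 9 h 41 min
Tue reg 10 h 0 min / OT 0 h 38 min; Wed reg 10 h 0 min / OT 0 h 53 min; Thu reg 6 h 42 min / OT 0 h 0 min; Fri reg 3 h 44 min / OT 0 h 0 min; Sat reg 9 h 41 min / OT 0 h 0 min.
Totals: regular 40 h 7 min, overtime 1 h 31 min.

Regular 40.12 hours, overtime 1.52 hours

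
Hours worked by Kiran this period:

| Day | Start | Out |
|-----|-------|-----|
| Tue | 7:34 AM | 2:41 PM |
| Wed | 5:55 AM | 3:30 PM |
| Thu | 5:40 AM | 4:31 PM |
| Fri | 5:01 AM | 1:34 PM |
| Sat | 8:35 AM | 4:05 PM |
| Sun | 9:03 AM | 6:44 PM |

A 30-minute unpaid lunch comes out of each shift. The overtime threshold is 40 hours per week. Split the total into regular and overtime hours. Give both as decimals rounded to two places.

Regular 40.00 hours, overtime 10.28 hours

Tue: 7:34 AM–2:41 PM = 7 h 7 min; less 30 min break → 6 h 37 min
Wed: 5:55 AM–3:30 PM = 9 h 35 min; less 30 min break → 9 h 5 min
Thu: 5:40 AM–4:31 PM = 10 h 51 min; less 30 min break → 10 h 21 min
Fri: 5:01 AM–1:34 PM = 8 h 33 min; less 30 min break → 8 h 3 min
Sat: 8:35 AM–4:05 PM = 7 h 30 min; less 30 min break → 7 h 0 min
Sun: 9:03 AM–6:44 PM = 9 h 41 min; less 30 min break → 9 h 11 min
Total worked: 50 h 17 min = 50.28 h.
Threshold 40 h → overtime 10 h 17 min, regular 40 h 0 min.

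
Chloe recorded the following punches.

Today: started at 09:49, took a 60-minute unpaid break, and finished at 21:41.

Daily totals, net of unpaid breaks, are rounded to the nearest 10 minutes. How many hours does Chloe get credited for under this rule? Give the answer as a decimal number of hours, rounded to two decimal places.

Today: 09:49–21:41 = 11 h 52 min − 60 min = 10 h 52 min → rounds to 10 h 50 min

10.83 hours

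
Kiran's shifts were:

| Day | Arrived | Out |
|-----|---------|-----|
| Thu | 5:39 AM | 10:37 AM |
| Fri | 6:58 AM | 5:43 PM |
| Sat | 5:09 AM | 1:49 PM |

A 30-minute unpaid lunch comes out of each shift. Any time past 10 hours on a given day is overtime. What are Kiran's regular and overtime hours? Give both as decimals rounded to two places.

Thu: 5:39 AM–10:37 AM = 4 h 58 min; less 30 min break → 4 h 28 min
Fri: 6:58 AM–5:43 PM = 10 h 45 min; less 30 min break → 10 h 15 min
Sat: 5:09 AM–1:49 PM = 8 h 40 min; less 30 min break → 8 h 10 min
Thu reg 4 h 28 min / OT 0 h 0 min; Fri reg 10 h 0 min / OT 0 h 15 min; Sat reg 8 h 10 min / OT 0 h 0 min.
Totals: regular 22 h 38 min, overtime 0 h 15 min.

Regular 22.63 hours, overtime 0.25 hours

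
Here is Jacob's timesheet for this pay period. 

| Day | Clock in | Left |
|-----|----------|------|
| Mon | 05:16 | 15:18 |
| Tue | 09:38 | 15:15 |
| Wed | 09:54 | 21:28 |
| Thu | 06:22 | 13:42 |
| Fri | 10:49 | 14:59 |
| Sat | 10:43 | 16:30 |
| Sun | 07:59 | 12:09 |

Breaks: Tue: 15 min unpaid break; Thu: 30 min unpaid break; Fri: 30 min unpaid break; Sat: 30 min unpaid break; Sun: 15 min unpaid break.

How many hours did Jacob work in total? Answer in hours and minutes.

46 h 40 min

Mon: 05:16–15:18 = 10 h 2 min
Tue: 09:38–15:15 = 5 h 37 min; less 15 min break → 5 h 22 min
Wed: 09:54–21:28 = 11 h 34 min
Thu: 06:22–13:42 = 7 h 20 min; less 30 min break → 6 h 50 min
Fri: 10:49–14:59 = 4 h 10 min; less 30 min break → 3 h 40 min
Sat: 10:43–16:30 = 5 h 47 min; less 30 min break → 5 h 17 min
Sun: 07:59–12:09 = 4 h 10 min; less 15 min break → 3 h 55 min
Total: 10 h 2 min + 5 h 22 min + 11 h 34 min + 6 h 50 min + 3 h 40 min + 5 h 17 min + 3 h 55 min = 46 h 40 min.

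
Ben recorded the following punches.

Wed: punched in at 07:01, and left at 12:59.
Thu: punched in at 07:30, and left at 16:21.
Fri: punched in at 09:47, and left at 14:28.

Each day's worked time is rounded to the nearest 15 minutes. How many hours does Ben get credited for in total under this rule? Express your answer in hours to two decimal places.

19.50 hours

Wed: 07:01–12:59 = 5 h 58 min → rounds to 6 h 0 min
Thu: 07:30–16:21 = 8 h 51 min → rounds to 8 h 45 min
Fri: 09:47–14:28 = 4 h 41 min → rounds to 4 h 45 min
Total credited: 19 h 30 min.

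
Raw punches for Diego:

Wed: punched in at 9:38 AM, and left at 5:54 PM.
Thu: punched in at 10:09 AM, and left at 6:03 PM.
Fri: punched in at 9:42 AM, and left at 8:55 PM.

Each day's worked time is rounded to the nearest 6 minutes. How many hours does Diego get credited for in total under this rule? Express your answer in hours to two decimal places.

27.40 hours

Wed: 9:38 AM–5:54 PM = 8 h 16 min → rounds to 8 h 18 min
Thu: 10:09 AM–6:03 PM = 7 h 54 min → rounds to 7 h 54 min
Fri: 9:42 AM–8:55 PM = 11 h 13 min → rounds to 11 h 12 min
Total credited: 27 h 24 min.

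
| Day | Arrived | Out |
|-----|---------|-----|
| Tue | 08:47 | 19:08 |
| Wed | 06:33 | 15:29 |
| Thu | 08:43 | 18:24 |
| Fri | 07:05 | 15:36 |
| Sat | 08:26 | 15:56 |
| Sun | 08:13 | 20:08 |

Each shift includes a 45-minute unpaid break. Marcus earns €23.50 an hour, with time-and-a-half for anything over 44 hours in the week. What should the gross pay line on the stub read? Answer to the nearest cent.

Tue: 08:47–19:08 = 10 h 21 min; less 45 min break → 9 h 36 min
Wed: 06:33–15:29 = 8 h 56 min; less 45 min break → 8 h 11 min
Thu: 08:43–18:24 = 9 h 41 min; less 45 min break → 8 h 56 min
Fri: 07:05–15:36 = 8 h 31 min; less 45 min break → 7 h 46 min
Sat: 08:26–15:56 = 7 h 30 min; less 45 min break → 6 h 45 min
Sun: 08:13–20:08 = 11 h 55 min; less 45 min break → 11 h 10 min
Total worked: 52 h 24 min = 3144 min.
Regular 44 h 0 min = 2640 min at €23.50/h; overtime 8 h 24 min = 504 min at €35.25/h.
Pay = (2640 × €23.50 + 504 × €35.25) ÷ 60 = €1330.10.

€1330.10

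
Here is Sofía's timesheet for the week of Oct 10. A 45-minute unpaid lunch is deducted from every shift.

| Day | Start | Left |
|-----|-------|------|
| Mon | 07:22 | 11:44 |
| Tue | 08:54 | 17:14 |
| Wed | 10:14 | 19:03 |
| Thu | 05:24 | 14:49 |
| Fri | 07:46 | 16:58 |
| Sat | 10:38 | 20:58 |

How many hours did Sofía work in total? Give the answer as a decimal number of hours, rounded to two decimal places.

Mon: 07:22–11:44 = 4 h 22 min; less 45 min break → 3 h 37 min
Tue: 08:54–17:14 = 8 h 20 min; less 45 min break → 7 h 35 min
Wed: 10:14–19:03 = 8 h 49 min; less 45 min break → 8 h 4 min
Thu: 05:24–14:49 = 9 h 25 min; less 45 min break → 8 h 40 min
Fri: 07:46–16:58 = 9 h 12 min; less 45 min break → 8 h 27 min
Sat: 10:38–20:58 = 10 h 20 min; less 45 min break → 9 h 35 min
Total: 3 h 37 min + 7 h 35 min + 8 h 4 min + 8 h 40 min + 8 h 27 min + 9 h 35 min = 45 h 58 min.

45.97 hours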